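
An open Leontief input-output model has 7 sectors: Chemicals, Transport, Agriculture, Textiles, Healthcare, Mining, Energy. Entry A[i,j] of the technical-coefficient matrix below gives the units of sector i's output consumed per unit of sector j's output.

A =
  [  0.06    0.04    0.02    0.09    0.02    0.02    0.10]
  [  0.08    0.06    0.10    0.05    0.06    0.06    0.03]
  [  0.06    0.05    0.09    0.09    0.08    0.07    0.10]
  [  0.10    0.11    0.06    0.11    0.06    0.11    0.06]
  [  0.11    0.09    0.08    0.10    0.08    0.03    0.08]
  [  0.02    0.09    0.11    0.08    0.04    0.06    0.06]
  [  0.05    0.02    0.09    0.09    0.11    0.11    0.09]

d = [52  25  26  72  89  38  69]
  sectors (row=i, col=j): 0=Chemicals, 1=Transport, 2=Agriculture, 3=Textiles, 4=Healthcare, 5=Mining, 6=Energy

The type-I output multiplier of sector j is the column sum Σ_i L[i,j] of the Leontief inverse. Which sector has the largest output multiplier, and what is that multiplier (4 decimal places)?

Textiles (2.2447)

Form M = I − A:
  [  0.94   -0.04   -0.02   -0.09   -0.02   -0.02   -0.10]
  [ -0.08    0.94   -0.10   -0.05   -0.06   -0.06   -0.03]
  [ -0.06   -0.05    0.91   -0.09   -0.08   -0.07   -0.10]
  [ -0.10   -0.11   -0.06    0.89   -0.06   -0.11   -0.06]
  [ -0.11   -0.09   -0.08   -0.10    0.92   -0.03   -0.08]
  [ -0.02   -0.09   -0.11   -0.08   -0.04    0.94   -0.06]
  [ -0.05   -0.02   -0.09   -0.09   -0.11   -0.11    0.91]
Leontief inverse L = M⁻¹:
  [  1.1099    0.0860    0.0740    0.1543    0.0678    0.0728    0.1539]
  [  0.1406    1.1180    0.1682    0.1273    0.1156    0.1168    0.0971]
  [  0.1367    0.1233    1.1775    0.1890    0.1541    0.1471    0.1842]
  [  0.1835    0.1929    0.1552    1.2161    0.1354    0.1918    0.1483]
  [  0.1923    0.1649    0.1665    0.2017    1.1541    0.1070    0.1667]
  [  0.0851    0.1531    0.1874    0.1621    0.1031    1.1267    0.1290]
  [  0.1293    0.0990    0.1823    0.1942    0.1869    0.1892    1.1781]
Total output x = L · d:
  x_0 = 1.1099·52 + 0.0860·25 + 0.0740·26 + 0.1543·72 + 0.0678·89 + 0.0728·38 + 0.1539·69 = 92.3172
  x_1 = 0.1406·52 + 1.1180·25 + 0.1682·26 + 0.1273·72 + 0.1156·89 + 0.1168·38 + 0.0971·69 = 70.2266
  x_2 = 0.1367·52 + 0.1233·25 + 1.1775·26 + 0.1890·72 + 0.1541·89 + 0.1471·38 + 0.1842·69 = 86.4295
  x_3 = 0.1835·52 + 0.1929·25 + 0.1552·26 + 1.2161·72 + 0.1354·89 + 0.1918·38 + 0.1483·69 = 135.5347
  x_4 = 0.1923·52 + 0.1649·25 + 0.1665·26 + 0.2017·72 + 1.1541·89 + 0.1070·38 + 0.1667·69 = 151.2572
  x_5 = 0.0851·52 + 0.1531·25 + 0.1874·26 + 0.1621·72 + 0.1031·89 + 1.1267·38 + 0.1290·69 = 85.6905
  x_6 = 0.1293·52 + 0.0990·25 + 0.1823·26 + 0.1942·72 + 0.1869·89 + 0.1892·38 + 1.1781·69 = 133.0345
Output multipliers (column sums of L):
  Chemicals: 1.9775
  Transport: 1.9371
  Agriculture: 2.1111
  Textiles: 2.2447
  Healthcare: 1.9171
  Mining: 1.9514
  Energy: 2.0573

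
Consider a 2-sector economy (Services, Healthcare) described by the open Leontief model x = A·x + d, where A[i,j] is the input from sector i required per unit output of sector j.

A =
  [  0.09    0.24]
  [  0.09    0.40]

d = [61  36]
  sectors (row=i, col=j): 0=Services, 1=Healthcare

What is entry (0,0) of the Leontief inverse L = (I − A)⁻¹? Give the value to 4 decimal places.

L[0,0] = 1.1442

Form M = I − A:
  [  0.91   -0.24]
  [ -0.09    0.60]
Leontief inverse L = M⁻¹:
  [  1.1442    0.4577]
  [  0.1716    1.7353]
Total output x = L · d:
  x_0 = 1.1442·61 + 0.4577·36 = 86.2700
  x_1 = 0.1716·61 + 1.7353·36 = 72.9405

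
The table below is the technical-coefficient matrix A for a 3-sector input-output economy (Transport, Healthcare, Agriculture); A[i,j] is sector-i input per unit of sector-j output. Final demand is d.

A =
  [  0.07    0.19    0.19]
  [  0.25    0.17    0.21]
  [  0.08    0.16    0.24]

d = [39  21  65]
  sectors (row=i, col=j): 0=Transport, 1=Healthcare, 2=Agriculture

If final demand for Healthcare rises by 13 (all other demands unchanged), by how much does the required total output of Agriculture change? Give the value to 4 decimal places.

Form M = I − A:
  [  0.93   -0.19   -0.19]
  [ -0.25    0.83   -0.21]
  [ -0.08   -0.16    0.76]
Leontief inverse L = M⁻¹:
  [  1.2043    0.3525    0.3985]
  [  0.4170    1.3947    0.4896]
  [  0.2146    0.3307    1.4608]
Total output x = L · d:
  x_0 = 1.2043·39 + 0.3525·21 + 0.3985·65 = 80.2714
  x_1 = 0.4170·39 + 1.3947·21 + 0.4896·65 = 77.3780
  x_2 = 0.2146·39 + 0.3307·21 + 1.4608·65 = 110.2660
Δx_2 = L[2,1] · Δd_1 = 0.3307 · 13 = 4.2994

4.2994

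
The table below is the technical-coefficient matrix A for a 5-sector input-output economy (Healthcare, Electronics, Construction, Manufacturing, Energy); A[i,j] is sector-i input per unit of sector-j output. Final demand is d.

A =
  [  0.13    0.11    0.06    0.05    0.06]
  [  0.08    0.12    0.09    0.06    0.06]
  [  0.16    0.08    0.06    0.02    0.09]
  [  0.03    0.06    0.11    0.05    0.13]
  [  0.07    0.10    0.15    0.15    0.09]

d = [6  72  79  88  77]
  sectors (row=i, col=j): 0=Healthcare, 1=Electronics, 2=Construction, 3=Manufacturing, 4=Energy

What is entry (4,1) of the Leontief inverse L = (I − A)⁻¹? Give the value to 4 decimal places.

L[4,1] = 0.1905

Form M = I − A:
  [  0.87   -0.11   -0.06   -0.05   -0.06]
  [ -0.08    0.88   -0.09   -0.06   -0.06]
  [ -0.16   -0.08    0.94   -0.02   -0.09]
  [ -0.03   -0.06   -0.11    0.95   -0.13]
  [ -0.07   -0.10   -0.15   -0.15    0.91]
Leontief inverse L = M⁻¹:
  [  1.2016    0.1813    0.1240    0.0958    0.1171]
  [  0.1511    1.1900    0.1548    0.1051    0.1188]
  [  0.2351    0.1530    1.1250    0.0689    0.1467]
  [  0.0971    0.1247    0.1770    1.0992    0.1892]
  [  0.1638    0.1905    0.2412    0.2115    1.1763]
Total output x = L · d:
  x_0 = 1.2016·6 + 0.1813·72 + 0.1240·79 + 0.0958·88 + 0.1171·77 = 47.5063
  x_1 = 0.1511·6 + 1.1900·72 + 0.1548·79 + 0.1051·88 + 0.1188·77 = 117.2111
  x_2 = 0.2351·6 + 0.1530·72 + 1.1250·79 + 0.0689·88 + 0.1467·77 = 118.6581
  x_3 = 0.0971·6 + 0.1247·72 + 0.1770·79 + 1.0992·88 + 0.1892·77 = 134.8334
  x_4 = 0.1638·6 + 0.1905·72 + 0.2412·79 + 0.2115·88 + 1.1763·77 = 142.9344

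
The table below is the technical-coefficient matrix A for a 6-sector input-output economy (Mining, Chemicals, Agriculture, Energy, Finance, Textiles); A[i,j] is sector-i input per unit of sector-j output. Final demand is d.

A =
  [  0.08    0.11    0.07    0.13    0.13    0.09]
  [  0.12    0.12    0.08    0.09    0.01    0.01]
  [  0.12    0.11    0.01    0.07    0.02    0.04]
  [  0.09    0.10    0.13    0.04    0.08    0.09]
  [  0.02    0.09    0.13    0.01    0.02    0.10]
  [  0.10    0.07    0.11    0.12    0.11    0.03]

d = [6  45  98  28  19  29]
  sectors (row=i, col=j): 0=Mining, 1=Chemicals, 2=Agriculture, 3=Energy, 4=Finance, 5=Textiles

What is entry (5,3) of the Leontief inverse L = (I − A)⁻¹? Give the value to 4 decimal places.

L[5,3] = 0.1951

Form M = I − A:
  [  0.92   -0.11   -0.07   -0.13   -0.13   -0.09]
  [ -0.12    0.88   -0.08   -0.09   -0.01   -0.01]
  [ -0.12   -0.11    0.99   -0.07   -0.02   -0.04]
  [ -0.09   -0.10   -0.13    0.96   -0.08   -0.09]
  [ -0.02   -0.09   -0.13   -0.01    0.98   -0.10]
  [ -0.10   -0.07   -0.11   -0.12   -0.11    0.97]
Leontief inverse L = M⁻¹:
  [  1.1821    0.2271    0.1741    0.2161    0.1982    0.1597]
  [  0.2001    1.2088    0.1472    0.1591    0.0614    0.0582]
  [  0.1879    0.1864    1.0741    0.1323    0.0689    0.0830]
  [  0.1823    0.2022    0.2107    1.1204    0.1384    0.1459]
  [  0.0887    0.1603    0.1818    0.0679    1.0580    0.1327]
  [  0.1902    0.1750    0.1971    0.1951    0.1698    1.0941]
Total output x = L · d:
  x_0 = 1.1821·6 + 0.2271·45 + 0.1741·98 + 0.2161·28 + 0.1982·19 + 0.1597·29 = 48.8168
  x_1 = 0.2001·6 + 1.2088·45 + 0.1472·98 + 0.1591·28 + 0.0614·19 + 0.0582·29 = 77.3323
  x_2 = 0.1879·6 + 0.1864·45 + 1.0741·98 + 0.1323·28 + 0.0689·19 + 0.0830·29 = 122.2000
  x_3 = 0.1823·6 + 0.2022·45 + 0.2107·98 + 1.1204·28 + 0.1384·19 + 0.1459·29 = 69.0760
  x_4 = 0.0887·6 + 0.1603·45 + 0.1818·98 + 0.0679·28 + 1.0580·19 + 0.1327·29 = 51.4157
  x_5 = 0.1902·6 + 0.1750·45 + 0.1971·98 + 0.1951·28 + 0.1698·19 + 1.0941·29 = 68.7441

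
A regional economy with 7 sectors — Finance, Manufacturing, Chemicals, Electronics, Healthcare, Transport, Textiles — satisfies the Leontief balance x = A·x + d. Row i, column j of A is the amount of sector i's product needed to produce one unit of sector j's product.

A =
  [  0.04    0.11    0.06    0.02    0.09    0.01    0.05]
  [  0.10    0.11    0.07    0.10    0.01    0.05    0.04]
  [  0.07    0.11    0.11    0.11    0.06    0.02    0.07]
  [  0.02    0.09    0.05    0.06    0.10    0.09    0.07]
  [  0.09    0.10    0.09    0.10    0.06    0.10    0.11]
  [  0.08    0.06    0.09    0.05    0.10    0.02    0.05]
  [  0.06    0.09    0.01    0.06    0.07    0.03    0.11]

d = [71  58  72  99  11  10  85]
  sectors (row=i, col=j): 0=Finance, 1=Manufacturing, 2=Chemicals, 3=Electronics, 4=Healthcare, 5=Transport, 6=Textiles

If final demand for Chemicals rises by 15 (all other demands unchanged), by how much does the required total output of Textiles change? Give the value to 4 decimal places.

Form M = I − A:
  [  0.96   -0.11   -0.06   -0.02   -0.09   -0.01   -0.05]
  [ -0.10    0.89   -0.07   -0.10   -0.01   -0.05   -0.04]
  [ -0.07   -0.11    0.89   -0.11   -0.06   -0.02   -0.07]
  [ -0.02   -0.09   -0.05    0.94   -0.10   -0.09   -0.07]
  [ -0.09   -0.10   -0.09   -0.10    0.94   -0.10   -0.11]
  [ -0.08   -0.06   -0.09   -0.05   -0.10    0.98   -0.05]
  [ -0.06   -0.09   -0.01   -0.06   -0.07   -0.03    0.89]
Leontief inverse L = M⁻¹:
  [  1.0941    0.1861    0.1125    0.0798    0.1352    0.0473    0.1043]
  [  0.1586    1.2005    0.1319    0.1653    0.0711    0.0911    0.1002]
  [  0.1402    0.2171    1.1830    0.1915    0.1301    0.0720    0.1459]
  [  0.0863    0.1810    0.1156    1.1320    0.1629    0.1373    0.1390]
  [  0.1726    0.2215    0.1737    0.1905    1.1456    0.1571    0.1987]
  [  0.1398    0.1492    0.1526    0.1175    0.1589    1.0631    0.1152]
  [  0.1155    0.1710    0.0608    0.1195    0.1242    0.0707    1.1713]
Total output x = L · d:
  x_0 = 1.0941·71 + 0.1861·58 + 0.1125·72 + 0.0798·99 + 0.1352·11 + 0.0473·10 + 0.1043·85 = 115.3002
  x_1 = 0.1586·71 + 1.2005·58 + 0.1319·72 + 0.1653·99 + 0.0711·11 + 0.0911·10 + 0.1002·85 = 116.9625
  x_2 = 0.1402·71 + 0.2171·58 + 1.1830·72 + 0.1915·99 + 0.1301·11 + 0.0720·10 + 0.1459·85 = 141.2264
  x_3 = 0.0863·71 + 0.1810·58 + 0.1156·72 + 1.1320·99 + 0.1629·11 + 0.1373·10 + 0.1390·85 = 151.9862
  x_4 = 0.1726·71 + 0.2215·58 + 0.1737·72 + 0.1905·99 + 1.1456·11 + 0.1571·10 + 0.1987·85 = 87.5263
  x_5 = 0.1398·71 + 0.1492·58 + 0.1526·72 + 0.1175·99 + 0.1589·11 + 1.0631·10 + 0.1152·85 = 63.3695
  x_6 = 0.1155·71 + 0.1710·58 + 0.0608·72 + 0.1195·99 + 0.1242·11 + 0.0707·10 + 1.1713·85 = 135.9595
Δx_6 = L[6,2] · Δd_2 = 0.0608 · 15 = 0.9122

0.9122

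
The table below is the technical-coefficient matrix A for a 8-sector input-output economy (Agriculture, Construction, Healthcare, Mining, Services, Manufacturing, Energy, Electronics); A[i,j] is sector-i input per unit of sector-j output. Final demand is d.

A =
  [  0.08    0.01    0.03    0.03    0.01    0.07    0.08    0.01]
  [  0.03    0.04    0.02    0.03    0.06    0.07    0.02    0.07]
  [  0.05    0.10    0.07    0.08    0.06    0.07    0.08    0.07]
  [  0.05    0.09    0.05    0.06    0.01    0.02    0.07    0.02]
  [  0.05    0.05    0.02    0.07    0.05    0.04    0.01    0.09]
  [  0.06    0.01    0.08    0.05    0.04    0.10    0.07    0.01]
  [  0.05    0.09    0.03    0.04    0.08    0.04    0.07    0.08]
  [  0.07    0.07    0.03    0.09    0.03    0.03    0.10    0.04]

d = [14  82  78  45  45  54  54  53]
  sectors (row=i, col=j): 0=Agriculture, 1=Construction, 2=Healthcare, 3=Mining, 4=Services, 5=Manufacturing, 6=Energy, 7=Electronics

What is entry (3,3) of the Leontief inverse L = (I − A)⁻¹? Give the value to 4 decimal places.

Form M = I − A:
  [  0.92   -0.01   -0.03   -0.03   -0.01   -0.07   -0.08   -0.01]
  [ -0.03    0.96   -0.02   -0.03   -0.06   -0.07   -0.02   -0.07]
  [ -0.05   -0.10    0.93   -0.08   -0.06   -0.07   -0.08   -0.07]
  [ -0.05   -0.09   -0.05    0.94   -0.01   -0.02   -0.07   -0.02]
  [ -0.05   -0.05   -0.02   -0.07    0.95   -0.04   -0.01   -0.09]
  [ -0.06   -0.01   -0.08   -0.05   -0.04    0.90   -0.07   -0.01]
  [ -0.05   -0.09   -0.03   -0.04   -0.08   -0.04    0.93   -0.08]
  [ -0.07   -0.07   -0.03   -0.09   -0.03   -0.03   -0.10    0.96]
Leontief inverse L = M⁻¹:
  [  1.1117    0.0389    0.0542    0.0575    0.0334    0.1028    0.1172    0.0335]
  [  0.0624    1.0706    0.0440    0.0632    0.0838    0.1024    0.0559    0.0968]
  [  0.1033    0.1580    1.1106    0.1346    0.1035    0.1245    0.1413    0.1192]
  [  0.0831    0.1276    0.0748    1.0922    0.0382    0.0547    0.1086    0.0516]
  [  0.0860    0.0857    0.0452    0.1067    1.0740    0.0732    0.0509    0.1184]
  [  0.1010    0.0513    0.1143    0.0900    0.0719    1.1437    0.1179    0.0435]
  [  0.0941    0.1359    0.0602    0.0848    0.1158    0.0834    1.1185    0.1220]
  [  0.1123    0.1162    0.0601    0.1304    0.0632    0.0707    0.1490    1.0775]
Total output x = L · d:
  x_0 = 1.1117·14 + 0.0389·82 + 0.0542·78 + 0.0575·45 + 0.0334·45 + 0.1028·54 + 0.1172·54 + 0.0335·53 = 40.7260
  x_1 = 0.0624·14 + 1.0706·82 + 0.0440·78 + 0.0632·45 + 0.0838·45 + 0.1024·54 + 0.0559·54 + 0.0968·53 = 112.3865
  x_2 = 0.1033·14 + 0.1580·82 + 1.1106·78 + 0.1346·45 + 0.1035·45 + 0.1245·54 + 0.1413·54 + 0.1192·53 = 132.4119
  x_3 = 0.0831·14 + 0.1276·82 + 0.0748·78 + 1.0922·45 + 0.0382·45 + 0.0547·54 + 0.1086·54 + 0.0516·53 = 79.8864
  x_4 = 0.0860·14 + 0.0857·82 + 0.0452·78 + 0.1067·45 + 1.0740·45 + 0.0732·54 + 0.0509·54 + 0.1184·53 = 77.8681
  x_5 = 0.1010·14 + 0.0513·82 + 0.1143·78 + 0.0900·45 + 0.0719·45 + 1.1437·54 + 0.1179·54 + 0.0435·53 = 92.2582
  x_6 = 0.0941·14 + 0.1359·82 + 0.0602·78 + 0.0848·45 + 0.1158·45 + 0.0834·54 + 1.1185·54 + 0.1220·53 = 97.5450
  x_7 = 0.1123·14 + 0.1162·82 + 0.0601·78 + 0.1304·45 + 0.0632·45 + 0.0707·54 + 0.1490·54 + 1.0775·53 = 93.4774

L[3,3] = 1.0922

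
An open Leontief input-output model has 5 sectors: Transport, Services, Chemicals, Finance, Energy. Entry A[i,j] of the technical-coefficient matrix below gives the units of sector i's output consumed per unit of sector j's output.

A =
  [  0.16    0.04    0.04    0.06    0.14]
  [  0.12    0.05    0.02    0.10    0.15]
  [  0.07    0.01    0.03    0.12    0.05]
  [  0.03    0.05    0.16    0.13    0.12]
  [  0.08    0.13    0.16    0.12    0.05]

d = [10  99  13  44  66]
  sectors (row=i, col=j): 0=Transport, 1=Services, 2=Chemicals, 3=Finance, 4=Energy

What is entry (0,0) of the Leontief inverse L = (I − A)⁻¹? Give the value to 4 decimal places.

Form M = I − A:
  [  0.84   -0.04   -0.04   -0.06   -0.14]
  [ -0.12    0.95   -0.02   -0.10   -0.15]
  [ -0.07   -0.01    0.97   -0.12   -0.05]
  [ -0.03   -0.05   -0.16    0.87   -0.12]
  [ -0.08   -0.13   -0.16   -0.12    0.95]
Leontief inverse L = M⁻¹:
  [  1.2390    0.0910    0.1128    0.1419    0.2208]
  [  0.1946    1.1034    0.0997    0.1859    0.2316]
  [  0.1117    0.0393    1.0821    0.1755    0.1018]
  [  0.0968    0.0983    0.2412    1.2279    0.1976]
  [  0.1620    0.1777    0.2358    0.2221    1.1450]
Total output x = L · d:
  x_0 = 1.2390·10 + 0.0910·99 + 0.1128·13 + 0.1419·44 + 0.2208·66 = 43.6892
  x_1 = 0.1946·10 + 1.1034·99 + 0.0997·13 + 0.1859·44 + 0.2316·66 = 135.9430
  x_2 = 0.1117·10 + 0.0393·99 + 1.0821·13 + 0.1755·44 + 0.1018·66 = 33.5121
  x_3 = 0.0968·10 + 0.0983·99 + 0.2412·13 + 1.2279·44 + 0.1976·66 = 80.9012
  x_4 = 0.1620·10 + 0.1777·99 + 0.2358·13 + 0.2221·44 + 1.1450·66 = 107.6187

L[0,0] = 1.2390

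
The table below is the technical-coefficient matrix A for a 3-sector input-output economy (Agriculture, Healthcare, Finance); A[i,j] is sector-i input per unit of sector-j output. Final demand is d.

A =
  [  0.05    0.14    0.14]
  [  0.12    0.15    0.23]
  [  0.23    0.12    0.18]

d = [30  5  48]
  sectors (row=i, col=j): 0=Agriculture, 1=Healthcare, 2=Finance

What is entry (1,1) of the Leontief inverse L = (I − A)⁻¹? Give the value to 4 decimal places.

Form M = I − A:
  [  0.95   -0.14   -0.14]
  [ -0.12    0.85   -0.23]
  [ -0.23   -0.12    0.82]
Leontief inverse L = M⁻¹:
  [  1.1436    0.2248    0.2583]
  [  0.2585    1.2758    0.4020]
  [  0.3586    0.2498    1.3508]
Total output x = L · d:
  x_0 = 1.1436·30 + 0.2248·5 + 0.2583·48 = 47.8295
  x_1 = 0.2585·30 + 1.2758·5 + 0.4020·48 = 33.4279
  x_2 = 0.3586·30 + 0.2498·5 + 1.3508·48 = 76.8441

L[1,1] = 1.2758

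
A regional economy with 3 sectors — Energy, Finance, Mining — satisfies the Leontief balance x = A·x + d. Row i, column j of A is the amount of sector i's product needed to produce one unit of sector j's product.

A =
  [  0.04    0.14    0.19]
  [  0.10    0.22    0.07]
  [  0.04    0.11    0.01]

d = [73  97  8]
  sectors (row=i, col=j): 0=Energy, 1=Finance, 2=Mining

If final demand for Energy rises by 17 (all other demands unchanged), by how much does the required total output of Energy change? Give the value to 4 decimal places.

18.2625

Form M = I − A:
  [  0.96   -0.14   -0.19]
  [ -0.10    0.78   -0.07]
  [ -0.04   -0.11    0.99]
Leontief inverse L = M⁻¹:
  [  1.0743    0.2241    0.2220]
  [  0.1430    1.3248    0.1211]
  [  0.0593    0.1563    1.0325]
Total output x = L · d:
  x_0 = 1.0743·73 + 0.2241·97 + 0.2220·8 = 101.9378
  x_1 = 0.1430·73 + 1.3248·97 + 0.1211·8 = 139.9179
  x_2 = 0.0593·73 + 0.1563·97 + 1.0325·8 = 27.7459
Δx_0 = L[0,0] · Δd_0 = 1.0743 · 17 = 18.2625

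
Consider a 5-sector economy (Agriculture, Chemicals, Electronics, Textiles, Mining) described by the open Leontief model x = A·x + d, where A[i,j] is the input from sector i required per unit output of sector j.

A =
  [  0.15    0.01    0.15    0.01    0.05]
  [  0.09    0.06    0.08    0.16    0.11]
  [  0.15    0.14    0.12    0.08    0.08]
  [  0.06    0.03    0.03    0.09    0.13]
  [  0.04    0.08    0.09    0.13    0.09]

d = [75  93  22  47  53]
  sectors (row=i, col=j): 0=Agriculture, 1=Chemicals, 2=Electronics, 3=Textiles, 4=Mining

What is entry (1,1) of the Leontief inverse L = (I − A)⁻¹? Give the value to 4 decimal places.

L[1,1] = 1.1132

Form M = I − A:
  [  0.85   -0.01   -0.15   -0.01   -0.05]
  [ -0.09    0.94   -0.08   -0.16   -0.11]
  [ -0.15   -0.14    0.88   -0.08   -0.08]
  [ -0.06   -0.03   -0.03    0.91   -0.13]
  [ -0.04   -0.08   -0.09   -0.13    0.91]
Leontief inverse L = M⁻¹:
  [  1.2317    0.0577    0.2277    0.0584    0.1030]
  [  0.1717    1.1132    0.1583    0.2390    0.1920]
  [  0.2574    0.2047    1.2221    0.1707    0.1707]
  [  0.1112    0.0658    0.0829    1.1454    0.1850]
  [  0.1106    0.1300    0.1566    0.2041    1.1636]
Total output x = L · d:
  x_0 = 1.2317·75 + 0.0577·93 + 0.2277·22 + 0.0584·47 + 0.1030·53 = 110.9558
  x_1 = 0.1717·75 + 1.1132·93 + 0.1583·22 + 0.2390·47 + 0.1920·53 = 141.2961
  x_2 = 0.2574·75 + 0.2047·93 + 1.2221·22 + 0.1707·47 + 0.1707·53 = 82.3026
  x_3 = 0.1112·75 + 0.0658·93 + 0.0829·22 + 1.1454·47 + 0.1850·53 = 79.9209
  x_4 = 0.1106·75 + 0.1300·93 + 0.1566·22 + 0.2041·47 + 1.1636·53 = 95.0977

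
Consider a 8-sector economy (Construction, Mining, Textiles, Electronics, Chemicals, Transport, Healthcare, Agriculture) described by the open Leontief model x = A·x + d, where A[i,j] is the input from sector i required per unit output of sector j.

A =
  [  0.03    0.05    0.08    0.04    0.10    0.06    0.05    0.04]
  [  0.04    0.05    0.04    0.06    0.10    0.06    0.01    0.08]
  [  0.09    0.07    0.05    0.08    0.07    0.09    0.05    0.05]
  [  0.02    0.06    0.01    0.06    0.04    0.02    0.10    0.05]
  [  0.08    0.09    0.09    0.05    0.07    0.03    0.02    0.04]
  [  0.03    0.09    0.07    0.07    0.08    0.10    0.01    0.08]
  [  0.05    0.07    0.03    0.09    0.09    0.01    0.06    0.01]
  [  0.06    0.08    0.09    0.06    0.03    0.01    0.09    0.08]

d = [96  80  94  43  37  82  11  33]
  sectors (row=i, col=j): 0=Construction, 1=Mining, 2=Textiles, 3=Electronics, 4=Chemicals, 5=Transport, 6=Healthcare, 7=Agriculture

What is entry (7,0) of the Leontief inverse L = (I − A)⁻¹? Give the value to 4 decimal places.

Form M = I − A:
  [  0.97   -0.05   -0.08   -0.04   -0.10   -0.06   -0.05   -0.04]
  [ -0.04    0.95   -0.04   -0.06   -0.10   -0.06   -0.01   -0.08]
  [ -0.09   -0.07    0.95   -0.08   -0.07   -0.09   -0.05   -0.05]
  [ -0.02   -0.06   -0.01    0.94   -0.04   -0.02   -0.10   -0.05]
  [ -0.08   -0.09   -0.09   -0.05    0.93   -0.03   -0.02   -0.04]
  [ -0.03   -0.09   -0.07   -0.07   -0.08    0.90   -0.01   -0.08]
  [ -0.05   -0.07   -0.03   -0.09   -0.09   -0.01    0.94   -0.01]
  [ -0.06   -0.08   -0.09   -0.06   -0.03   -0.01   -0.09    0.92]
Leontief inverse L = M⁻¹:
  [  1.0757    0.1107    0.1299    0.0939    0.1614    0.1015    0.0880    0.0854]
  [  0.0828    1.1091    0.0905    0.1105    0.1570    0.0982    0.0493    0.1269]
  [  0.1395    0.1412    1.1090    0.1436    0.1448    0.1399    0.0979    0.1059]
  [  0.0517    0.1049    0.0440    1.1025    0.0870    0.0446    0.1337    0.0828]
  [  0.1259    0.1501    0.1413    0.1043    1.1352    0.0743    0.0603    0.0884]
  [  0.0808    0.1611    0.1289    0.1325    0.1502    1.1502    0.0557    0.1389]
  [  0.0869    0.1206    0.0696    0.1360    0.1445    0.0413    1.0959    0.0472]
  [  0.1079    0.1428    0.1405    0.1198    0.0968    0.0507    0.1381    1.1283]
Total output x = L · d:
  x_0 = 1.0757·96 + 0.1107·80 + 0.1299·94 + 0.0939·43 + 0.1614·37 + 0.1015·82 + 0.0880·11 + 0.0854·33 = 146.4488
  x_1 = 0.0828·96 + 1.1091·80 + 0.0905·94 + 0.1105·43 + 0.1570·37 + 0.0982·82 + 0.0493·11 + 0.1269·33 = 128.5281
  x_2 = 0.1395·96 + 0.1412·80 + 1.1090·94 + 0.1436·43 + 0.1448·37 + 0.1399·82 + 0.0979·11 + 0.1059·33 = 156.5161
  x_3 = 0.0517·96 + 0.1049·80 + 0.0440·94 + 1.1025·43 + 0.0870·37 + 0.0446·82 + 0.1337·11 + 0.0828·33 = 75.9826
  x_4 = 0.1259·96 + 0.1501·80 + 0.1413·94 + 0.1043·43 + 1.1352·37 + 0.0743·82 + 0.0603·11 + 0.0884·33 = 93.5430
  x_5 = 0.0808·96 + 0.1611·80 + 0.1289·94 + 0.1325·43 + 0.1502·37 + 1.1502·82 + 0.0557·11 + 0.1389·33 = 143.5304
  x_6 = 0.0869·96 + 0.1206·80 + 0.0696·94 + 0.1360·43 + 0.1445·37 + 0.0413·82 + 1.0959·11 + 0.0472·33 = 52.7381
  x_7 = 0.1079·96 + 0.1428·80 + 0.1405·94 + 0.1198·43 + 0.0968·37 + 0.0507·82 + 0.1381·11 + 1.1283·33 = 86.6333

L[7,0] = 0.1079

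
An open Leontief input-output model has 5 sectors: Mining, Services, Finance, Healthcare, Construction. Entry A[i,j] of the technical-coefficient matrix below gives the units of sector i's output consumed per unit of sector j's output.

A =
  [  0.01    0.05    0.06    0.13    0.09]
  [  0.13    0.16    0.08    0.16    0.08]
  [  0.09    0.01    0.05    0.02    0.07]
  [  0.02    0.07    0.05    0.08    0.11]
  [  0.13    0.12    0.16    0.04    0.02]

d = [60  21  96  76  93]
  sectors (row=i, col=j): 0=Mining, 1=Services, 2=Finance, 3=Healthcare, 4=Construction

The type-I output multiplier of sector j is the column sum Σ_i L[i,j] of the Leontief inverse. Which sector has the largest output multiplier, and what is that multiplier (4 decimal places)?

Form M = I − A:
  [  0.99   -0.05   -0.06   -0.13   -0.09]
  [ -0.13    0.84   -0.08   -0.16   -0.08]
  [ -0.09   -0.01    0.95   -0.02   -0.07]
  [ -0.02   -0.07   -0.05    0.92   -0.11]
  [ -0.13   -0.12   -0.16   -0.04    0.98]
Leontief inverse L = M⁻¹:
  [  1.0533    0.0973    0.1061    0.1738    0.1318]
  [  0.2047    1.2489    0.1587    0.2566    0.1609]
  [  0.1171    0.0379    1.0822    0.0509    0.0969]
  [  0.0672    0.1204    0.0988    1.1260    0.1494]
  [  0.1867    0.1769    0.2142    0.1087    1.0795]
Total output x = L · d:
  x_0 = 1.0533·60 + 0.0973·21 + 0.1061·96 + 0.1738·76 + 0.1318·93 = 100.8847
  x_1 = 0.2047·60 + 1.2489·21 + 0.1587·96 + 0.2566·76 + 0.1609·93 = 88.2100
  x_2 = 0.1171·60 + 0.0379·21 + 1.0822·96 + 0.0509·76 + 0.0969·93 = 124.5913
  x_3 = 0.0672·60 + 0.1204·21 + 0.0988·96 + 1.1260·76 + 0.1494·93 = 115.5187
  x_4 = 0.1867·60 + 0.1769·21 + 0.2142·96 + 0.1087·76 + 1.0795·93 = 144.1383
Output multipliers (column sums of L):
  Mining: 1.6290
  Services: 1.6814
  Finance: 1.6600
  Healthcare: 1.7160
  Construction: 1.6185

Healthcare (1.7160)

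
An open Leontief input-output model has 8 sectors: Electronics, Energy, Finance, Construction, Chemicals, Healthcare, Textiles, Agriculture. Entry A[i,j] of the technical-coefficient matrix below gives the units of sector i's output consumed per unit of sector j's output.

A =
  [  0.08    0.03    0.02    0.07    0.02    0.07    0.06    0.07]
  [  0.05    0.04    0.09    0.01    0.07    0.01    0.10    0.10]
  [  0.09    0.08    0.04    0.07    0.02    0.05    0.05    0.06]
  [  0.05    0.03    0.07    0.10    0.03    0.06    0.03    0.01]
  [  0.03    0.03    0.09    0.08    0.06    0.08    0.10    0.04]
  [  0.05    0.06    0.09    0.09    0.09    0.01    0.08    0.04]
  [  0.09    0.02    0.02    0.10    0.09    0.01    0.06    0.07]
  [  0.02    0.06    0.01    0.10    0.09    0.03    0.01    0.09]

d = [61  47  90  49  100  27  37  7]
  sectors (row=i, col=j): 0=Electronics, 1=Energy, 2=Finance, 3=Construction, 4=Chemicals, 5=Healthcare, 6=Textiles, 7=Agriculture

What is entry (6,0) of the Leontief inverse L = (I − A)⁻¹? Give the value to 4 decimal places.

L[6,0] = 0.1358

Form M = I − A:
  [  0.92   -0.03   -0.02   -0.07   -0.02   -0.07   -0.06   -0.07]
  [ -0.05    0.96   -0.09   -0.01   -0.07   -0.01   -0.10   -0.10]
  [ -0.09   -0.08    0.96   -0.07   -0.02   -0.05   -0.05   -0.06]
  [ -0.05   -0.03   -0.07    0.90   -0.03   -0.06   -0.03   -0.01]
  [ -0.03   -0.03   -0.09   -0.08    0.94   -0.08   -0.10   -0.04]
  [ -0.05   -0.06   -0.09   -0.09   -0.09    0.99   -0.08   -0.04]
  [ -0.09   -0.02   -0.02   -0.10   -0.09   -0.01    0.94   -0.07]
  [ -0.02   -0.06   -0.01   -0.10   -0.09   -0.03   -0.01    0.91]
Leontief inverse L = M⁻¹:
  [  1.1231    0.0615    0.0576    0.1322    0.0642    0.1006    0.1021    0.1135]
  [  0.0998    1.0773    0.1291    0.0787    0.1209    0.0452    0.1487    0.1542]
  [  0.1381    0.1149    1.0823    0.1336    0.0667    0.0834    0.0982    0.1102]
  [  0.0915    0.0599    0.1082    1.1549    0.0652    0.0899    0.0699    0.0456]
  [  0.0858    0.0703    0.1394    0.1564    1.1137    0.1176    0.1548    0.0913]
  [  0.1047    0.0986    0.1387    0.1629    0.1401    1.0509    0.1351    0.0926]
  [  0.1358    0.0522    0.0615    0.1686    0.1351    0.0490    1.1065    0.1153]
  [  0.0563    0.0910    0.0526    0.1592    0.1335    0.0628    0.0527    1.1311]
Total output x = L · d:
  x_0 = 1.1231·61 + 0.0615·47 + 0.0576·90 + 0.1322·49 + 0.0642·100 + 0.1006·27 + 0.1021·37 + 0.1135·7 = 96.7759
  x_1 = 0.0998·61 + 1.0773·47 + 0.1291·90 + 0.0787·49 + 0.1209·100 + 0.0452·27 + 0.1487·37 + 0.1542·7 = 92.0881
  x_2 = 0.1381·61 + 0.1149·47 + 1.0823·90 + 0.1336·49 + 0.0667·100 + 0.0834·27 + 0.0982·37 + 0.1102·7 = 131.1173
  x_3 = 0.0915·61 + 0.0599·47 + 0.1082·90 + 1.1549·49 + 0.0652·100 + 0.0899·27 + 0.0699·37 + 0.0456·7 = 86.5840
  x_4 = 0.0858·61 + 0.0703·47 + 0.1394·90 + 0.1564·49 + 1.1137·100 + 0.1176·27 + 0.1548·37 + 0.0913·7 = 149.6527
  x_5 = 0.1047·61 + 0.0986·47 + 0.1387·90 + 0.1629·49 + 0.1401·100 + 1.0509·27 + 0.1351·37 + 0.0926·7 = 79.5175
  x_6 = 0.1358·61 + 0.0522·47 + 0.0615·90 + 0.1686·49 + 0.1351·100 + 0.0490·27 + 1.1065·37 + 0.1153·7 = 81.1250
  x_7 = 0.0563·61 + 0.0910·47 + 0.0526·90 + 0.1592·49 + 0.1335·100 + 0.0628·27 + 0.0527·37 + 1.1311·7 = 45.1603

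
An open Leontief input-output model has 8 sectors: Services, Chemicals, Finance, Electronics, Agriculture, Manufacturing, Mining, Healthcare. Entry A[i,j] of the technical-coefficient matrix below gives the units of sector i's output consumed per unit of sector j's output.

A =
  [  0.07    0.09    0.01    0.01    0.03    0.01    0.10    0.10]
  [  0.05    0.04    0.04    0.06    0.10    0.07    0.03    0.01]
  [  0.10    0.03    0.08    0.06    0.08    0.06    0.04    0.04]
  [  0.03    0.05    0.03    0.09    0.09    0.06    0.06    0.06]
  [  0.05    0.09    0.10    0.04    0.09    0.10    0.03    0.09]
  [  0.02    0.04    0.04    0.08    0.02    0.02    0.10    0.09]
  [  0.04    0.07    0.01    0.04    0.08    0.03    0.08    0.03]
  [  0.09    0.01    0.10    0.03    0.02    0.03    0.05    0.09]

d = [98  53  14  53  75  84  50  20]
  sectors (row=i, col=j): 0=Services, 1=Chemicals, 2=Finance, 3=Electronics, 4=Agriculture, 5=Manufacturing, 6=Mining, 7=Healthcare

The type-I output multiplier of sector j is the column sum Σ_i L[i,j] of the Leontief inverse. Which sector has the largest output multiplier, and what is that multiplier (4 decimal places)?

Form M = I − A:
  [  0.93   -0.09   -0.01   -0.01   -0.03   -0.01   -0.10   -0.10]
  [ -0.05    0.96   -0.04   -0.06   -0.10   -0.07   -0.03   -0.01]
  [ -0.10   -0.03    0.92   -0.06   -0.08   -0.06   -0.04   -0.04]
  [ -0.03   -0.05   -0.03    0.91   -0.09   -0.06   -0.06   -0.06]
  [ -0.05   -0.09   -0.10   -0.04    0.91   -0.10   -0.03   -0.09]
  [ -0.02   -0.04   -0.04   -0.08   -0.02    0.98   -0.10   -0.09]
  [ -0.04   -0.07   -0.01   -0.04   -0.08   -0.03    0.92   -0.03]
  [ -0.09   -0.01   -0.10   -0.03   -0.02   -0.03   -0.05    0.91]
Leontief inverse L = M⁻¹:
  [  1.1139    0.1291    0.0466    0.0421    0.0760    0.0427    0.1451    0.1452]
  [  0.0892    1.0822    0.0794    0.0989    0.1489    0.1084    0.0748    0.0596]
  [  0.1522    0.0799    1.1267    0.1038    0.1360    0.1025    0.0960    0.1007]
  [  0.0761    0.0960    0.0763    1.1354    0.1467    0.1037    0.1111    0.1161]
  [  0.1132    0.1439    0.1614    0.0951    1.1571    0.1530    0.0933    0.1600]
  [  0.0617    0.0765    0.0772    0.1172    0.0676    1.0538    0.1443    0.1344]
  [  0.0766    0.1096    0.0448    0.0740    0.1274    0.0654    1.1208    0.0725]
  [  0.1391    0.0483    0.1404    0.0641    0.0636    0.0618    0.0978    1.1407]
Total output x = L · d:
  x_0 = 1.1139·98 + 0.1291·53 + 0.0466·14 + 0.0421·53 + 0.0760·75 + 0.0427·84 + 0.1451·50 + 0.1452·20 = 138.3230
  x_1 = 0.0892·98 + 1.0822·53 + 0.0794·14 + 0.0989·53 + 0.1489·75 + 0.1084·84 + 0.0748·50 + 0.0596·20 = 97.6651
  x_2 = 0.1522·98 + 0.0799·53 + 1.1267·14 + 0.1038·53 + 0.1360·75 + 0.1025·84 + 0.0960·50 + 0.1007·20 = 66.0480
  x_3 = 0.0761·98 + 0.0960·53 + 0.0763·14 + 1.1354·53 + 0.1467·75 + 0.1037·84 + 0.1111·50 + 0.1161·20 = 101.3854
  x_4 = 0.1132·98 + 0.1439·53 + 0.1614·14 + 0.0951·53 + 1.1571·75 + 0.1530·84 + 0.0933·50 + 0.1600·20 = 133.5124
  x_5 = 0.0617·98 + 0.0765·53 + 0.0772·14 + 0.1172·53 + 0.0676·75 + 1.0538·84 + 0.1443·50 + 0.1344·20 = 120.8836
  x_6 = 0.0766·98 + 0.1096·53 + 0.0448·14 + 0.0740·53 + 0.1274·75 + 0.0654·84 + 1.1208·50 + 0.0725·20 = 90.4016
  x_7 = 0.1391·98 + 0.0483·53 + 0.1404·14 + 0.0641·53 + 0.0636·75 + 0.0618·84 + 0.0978·50 + 1.1407·20 = 59.2186
Output multipliers (column sums of L):
  Services: 1.8219
  Chemicals: 1.7656
  Finance: 1.7527
  Electronics: 1.7305
  Agriculture: 1.9233
  Manufacturing: 1.6913
  Mining: 1.8830
  Healthcare: 1.9292

Healthcare (1.9292)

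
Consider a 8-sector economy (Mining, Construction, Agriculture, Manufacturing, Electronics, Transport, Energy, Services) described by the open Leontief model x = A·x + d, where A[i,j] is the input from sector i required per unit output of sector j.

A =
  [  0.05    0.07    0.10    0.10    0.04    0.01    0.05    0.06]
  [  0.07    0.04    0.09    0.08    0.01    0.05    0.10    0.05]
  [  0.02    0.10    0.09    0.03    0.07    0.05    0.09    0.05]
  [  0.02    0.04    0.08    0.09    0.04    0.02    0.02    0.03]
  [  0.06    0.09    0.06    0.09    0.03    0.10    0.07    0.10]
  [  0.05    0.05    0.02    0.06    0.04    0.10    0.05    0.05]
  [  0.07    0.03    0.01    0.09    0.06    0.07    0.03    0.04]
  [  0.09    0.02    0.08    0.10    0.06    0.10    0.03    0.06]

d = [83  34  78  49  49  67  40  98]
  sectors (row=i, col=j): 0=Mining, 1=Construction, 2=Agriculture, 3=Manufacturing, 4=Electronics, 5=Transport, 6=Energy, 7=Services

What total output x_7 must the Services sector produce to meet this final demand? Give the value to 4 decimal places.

Form M = I − A:
  [  0.95   -0.07   -0.10   -0.10   -0.04   -0.01   -0.05   -0.06]
  [ -0.07    0.96   -0.09   -0.08   -0.01   -0.05   -0.10   -0.05]
  [ -0.02   -0.10    0.91   -0.03   -0.07   -0.05   -0.09   -0.05]
  [ -0.02   -0.04   -0.08    0.91   -0.04   -0.02   -0.02   -0.03]
  [ -0.06   -0.09   -0.06   -0.09    0.97   -0.10   -0.07   -0.10]
  [ -0.05   -0.05   -0.02   -0.06   -0.04    0.90   -0.05   -0.05]
  [ -0.07   -0.03   -0.01   -0.09   -0.06   -0.07    0.97   -0.04]
  [ -0.09   -0.02   -0.08   -0.10   -0.06   -0.10   -0.03    0.94]
Leontief inverse L = M⁻¹:
  [  1.0942    0.1200    0.1641    0.1697    0.0804    0.0602    0.0997    0.1064]
  [  0.1150    1.0886    0.1491    0.1501    0.0521    0.1012    0.1470    0.0951]
  [  0.0707    0.1522    1.1510    0.1029    0.1116    0.1104    0.1451    0.1010]
  [  0.0495    0.0764    0.1249    1.1380    0.0684    0.0559    0.0552    0.0628]
  [  0.1188    0.1472    0.1334    0.1782    1.0790    0.1683    0.1288    0.1574]
  [  0.0910    0.0903    0.0687    0.1221    0.0733    1.1489    0.0902    0.0909]
  [  0.1075    0.0698    0.0592    0.1507    0.0913    0.1137    1.0672    0.0797]
  [  0.1392    0.0770    0.1478    0.1784    0.1052    0.1599    0.0828    1.1136]
Total output x = L · d:
  x_0 = 1.0942·83 + 0.1200·34 + 0.1641·78 + 0.1697·49 + 0.0804·49 + 0.0602·67 + 0.0997·40 + 0.1064·98 = 138.3932
  x_1 = 0.1150·83 + 1.0886·34 + 0.1491·78 + 0.1501·49 + 0.0521·49 + 0.1012·67 + 0.1470·40 + 0.0951·98 = 90.0689
  x_2 = 0.0707·83 + 0.1522·34 + 1.1510·78 + 0.1029·49 + 0.1116·49 + 0.1104·67 + 0.1451·40 + 0.1010·98 = 134.4345
  x_3 = 0.0495·83 + 0.0764·34 + 0.1249·78 + 1.1380·49 + 0.0684·49 + 0.0559·67 + 0.0552·40 + 0.0628·98 = 87.6655
  x_4 = 0.1188·83 + 0.1472·34 + 0.1334·78 + 0.1782·49 + 1.0790·49 + 0.1683·67 + 0.1288·40 + 0.1574·98 = 118.7202
  x_5 = 0.0910·83 + 0.0903·34 + 0.0687·78 + 0.1221·49 + 0.0733·49 + 1.1489·67 + 0.0902·40 + 0.0909·98 = 115.0582
  x_6 = 0.1075·83 + 0.0698·34 + 0.0592·78 + 0.1507·49 + 0.0913·49 + 0.1137·67 + 1.0672·40 + 0.0797·98 = 85.8877
  x_7 = 0.1392·83 + 0.0770·34 + 0.1478·78 + 0.1784·49 + 0.1052·49 + 0.1599·67 + 0.0828·40 + 1.1136·98 = 162.7486

162.7486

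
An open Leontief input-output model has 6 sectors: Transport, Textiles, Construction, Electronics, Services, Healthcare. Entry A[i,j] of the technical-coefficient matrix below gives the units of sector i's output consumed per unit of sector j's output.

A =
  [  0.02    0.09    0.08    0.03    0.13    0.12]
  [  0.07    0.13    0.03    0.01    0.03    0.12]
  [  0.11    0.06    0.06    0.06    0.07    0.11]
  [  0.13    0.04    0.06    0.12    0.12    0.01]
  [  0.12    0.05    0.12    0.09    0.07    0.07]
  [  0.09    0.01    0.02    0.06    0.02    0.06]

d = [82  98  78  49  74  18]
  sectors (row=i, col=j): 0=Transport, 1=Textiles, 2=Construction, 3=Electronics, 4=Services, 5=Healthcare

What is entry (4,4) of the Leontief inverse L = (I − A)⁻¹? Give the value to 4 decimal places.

L[4,4] = 1.1424

Form M = I − A:
  [  0.98   -0.09   -0.08   -0.03   -0.13   -0.12]
  [ -0.07    0.87   -0.03   -0.01   -0.03   -0.12]
  [ -0.11   -0.06    0.94   -0.06   -0.07   -0.11]
  [ -0.13   -0.04   -0.06    0.88   -0.12   -0.01]
  [ -0.12   -0.05   -0.12   -0.09    0.93   -0.07]
  [ -0.09   -0.01   -0.02   -0.06   -0.02    0.94]
Leontief inverse L = M⁻¹:
  [  1.0947    0.1384    0.1298    0.0791    0.1815    0.1870]
  [  0.1211    1.1742    0.0630    0.0409    0.0687    0.1783]
  [  0.1790    0.1095    1.1098    0.1084    0.1299    0.1775]
  [  0.2082    0.0963    0.1226    1.1784    0.1952    0.0803]
  [  0.2006    0.1072    0.1788    0.1471    1.1424    0.1469]
  [  0.1275    0.0365    0.0483    0.0887    0.0576    1.0957]
Total output x = L · d:
  x_0 = 1.0947·82 + 0.1384·98 + 0.1298·78 + 0.0791·49 + 0.1815·74 + 0.1870·18 = 134.1245
  x_1 = 0.1211·82 + 1.1742·98 + 0.0630·78 + 0.0409·49 + 0.0687·74 + 0.1783·18 = 140.2108
  x_2 = 0.1790·82 + 0.1095·98 + 1.1098·78 + 0.1084·49 + 0.1299·74 + 0.1775·18 = 130.1000
  x_3 = 0.2082·82 + 0.0963·98 + 0.1226·78 + 1.1784·49 + 0.1952·74 + 0.0803·18 = 109.7124
  x_4 = 0.2006·82 + 0.1072·98 + 0.1788·78 + 0.1471·49 + 1.1424·74 + 0.1469·18 = 135.2912
  x_5 = 0.1275·82 + 0.0365·98 + 0.0483·78 + 0.0887·49 + 0.0576·74 + 1.0957·18 = 46.1318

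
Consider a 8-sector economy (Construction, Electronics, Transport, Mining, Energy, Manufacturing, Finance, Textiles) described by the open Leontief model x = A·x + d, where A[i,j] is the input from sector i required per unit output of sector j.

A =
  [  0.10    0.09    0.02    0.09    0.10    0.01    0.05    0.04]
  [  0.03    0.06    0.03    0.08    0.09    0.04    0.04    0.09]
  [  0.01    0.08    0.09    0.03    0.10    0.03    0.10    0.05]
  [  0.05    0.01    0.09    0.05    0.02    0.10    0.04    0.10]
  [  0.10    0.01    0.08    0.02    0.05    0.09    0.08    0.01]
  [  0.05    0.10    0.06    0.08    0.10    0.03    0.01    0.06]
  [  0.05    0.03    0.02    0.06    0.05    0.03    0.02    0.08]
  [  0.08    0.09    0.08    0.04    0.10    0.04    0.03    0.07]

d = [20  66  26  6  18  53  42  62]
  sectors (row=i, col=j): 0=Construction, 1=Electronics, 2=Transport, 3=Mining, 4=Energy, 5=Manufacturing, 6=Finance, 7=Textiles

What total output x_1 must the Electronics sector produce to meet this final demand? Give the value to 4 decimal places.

Form M = I − A:
  [  0.90   -0.09   -0.02   -0.09   -0.10   -0.01   -0.05   -0.04]
  [ -0.03    0.94   -0.03   -0.08   -0.09   -0.04   -0.04   -0.09]
  [ -0.01   -0.08    0.91   -0.03   -0.10   -0.03   -0.10   -0.05]
  [ -0.05   -0.01   -0.09    0.95   -0.02   -0.10   -0.04   -0.10]
  [ -0.10   -0.01   -0.08   -0.02    0.95   -0.09   -0.08   -0.01]
  [ -0.05   -0.10   -0.06   -0.08   -0.10    0.97   -0.01   -0.06]
  [ -0.05   -0.03   -0.02   -0.06   -0.05   -0.03    0.98   -0.08]
  [ -0.08   -0.09   -0.08   -0.04   -0.10   -0.04   -0.03    0.93]
Leontief inverse L = M⁻¹:
  [  1.1600    0.1389    0.0732    0.1423    0.1671    0.0570    0.0953    0.0962]
  [  0.0837    1.1072    0.0841    0.1253    0.1534    0.0847    0.0809    0.1428]
  [  0.0611    0.1282    1.1438    0.0760    0.1669    0.0734    0.1457    0.1038]
  [  0.1007    0.0667    0.1453    1.0975    0.0903    0.1386    0.0810    0.1535]
  [  0.1495    0.0600    0.1256    0.0670    1.1140    0.1242    0.1196    0.0565]
  [  0.1056    0.1508    0.1174    0.1292    0.1691    1.0774    0.0571    0.1156]
  [  0.0915    0.0674    0.0599    0.0949    0.0987    0.0619    1.0502    0.1193]
  [  0.1410    0.1481    0.1396    0.0939    0.1777    0.0871    0.0812    1.1278]
Total output x = L · d:
  x_0 = 1.1600·20 + 0.1389·66 + 0.0732·26 + 0.1423·6 + 0.1671·18 + 0.0570·53 + 0.0953·42 + 0.0962·62 = 51.1263
  x_1 = 0.0837·20 + 1.1072·66 + 0.0841·26 + 0.1253·6 + 0.1534·18 + 0.0847·53 + 0.0809·42 + 0.1428·62 = 97.1955
  x_2 = 0.0611·20 + 0.1282·66 + 1.1438·26 + 0.0760·6 + 0.1669·18 + 0.0734·53 + 0.1457·42 + 0.1038·62 = 59.3254
  x_3 = 0.1007·20 + 0.0667·66 + 0.1453·26 + 1.0975·6 + 0.0903·18 + 0.1386·53 + 0.0810·42 + 0.1535·62 = 38.6689
  x_4 = 0.1495·20 + 0.0600·66 + 0.1256·26 + 0.0670·6 + 1.1140·18 + 0.1242·53 + 0.1196·42 + 0.0565·62 = 45.7736
  x_5 = 0.1056·20 + 0.1508·66 + 0.1174·26 + 0.1292·6 + 0.1691·18 + 1.0774·53 + 0.0571·42 + 0.1156·62 = 85.6002
  x_6 = 0.0915·20 + 0.0674·66 + 0.0599·26 + 0.0949·6 + 0.0987·18 + 0.0619·53 + 1.0502·42 + 0.1193·62 = 64.9698
  x_7 = 0.1410·20 + 0.1481·66 + 0.1396·26 + 0.0939·6 + 0.1777·18 + 0.0871·53 + 0.0812·42 + 1.1278·62 = 97.9365

97.1955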